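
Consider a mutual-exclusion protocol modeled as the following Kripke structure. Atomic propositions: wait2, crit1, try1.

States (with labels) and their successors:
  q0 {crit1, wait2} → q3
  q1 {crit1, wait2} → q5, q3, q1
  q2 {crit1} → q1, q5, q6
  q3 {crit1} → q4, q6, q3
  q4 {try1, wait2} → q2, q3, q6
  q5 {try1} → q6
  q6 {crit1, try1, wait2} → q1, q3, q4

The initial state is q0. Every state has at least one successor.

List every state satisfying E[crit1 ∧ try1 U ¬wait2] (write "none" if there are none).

States satisfying crit1 ∧ try1: {q6}.
States satisfying ¬wait2: {q2, q3, q5}.
States satisfying E[crit1 ∧ try1 U ¬wait2]: {q2, q3, q5, q6}.

{q2, q3, q5, q6}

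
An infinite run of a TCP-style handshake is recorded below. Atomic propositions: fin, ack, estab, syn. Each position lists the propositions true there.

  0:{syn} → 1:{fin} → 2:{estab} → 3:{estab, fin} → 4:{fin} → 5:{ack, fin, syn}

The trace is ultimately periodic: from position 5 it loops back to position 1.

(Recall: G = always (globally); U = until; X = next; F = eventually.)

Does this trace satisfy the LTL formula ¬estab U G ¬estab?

Walking from position 0: at position 2, G ¬estab has not yet held and ¬estab fails, so ¬estab U G ¬estab is false.

No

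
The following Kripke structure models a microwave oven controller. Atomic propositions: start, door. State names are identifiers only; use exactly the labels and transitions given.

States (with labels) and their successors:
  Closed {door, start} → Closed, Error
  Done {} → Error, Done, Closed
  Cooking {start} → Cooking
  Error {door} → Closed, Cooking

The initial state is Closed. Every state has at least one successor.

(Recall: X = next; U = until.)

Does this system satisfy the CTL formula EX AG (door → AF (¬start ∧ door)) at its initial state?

States satisfying AG (door → AF (¬start ∧ door)): {Cooking}.
States satisfying EX AG (door → AF (¬start ∧ door)): {Cooking, Error}.
No suitable path/successor from Closed witnesses the formula.
Closed ∉ Sat(EX AG (door → AF (¬start ∧ door))).

Violated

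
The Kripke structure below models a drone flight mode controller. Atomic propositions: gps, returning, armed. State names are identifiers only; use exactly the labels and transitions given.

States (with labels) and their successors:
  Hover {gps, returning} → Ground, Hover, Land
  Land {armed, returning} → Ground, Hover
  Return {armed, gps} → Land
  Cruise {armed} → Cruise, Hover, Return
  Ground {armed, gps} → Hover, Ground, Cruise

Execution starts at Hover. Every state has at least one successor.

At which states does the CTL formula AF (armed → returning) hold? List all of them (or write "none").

States satisfying armed → returning: {Hover, Land}.
States satisfying AF (armed → returning): {Hover, Land, Return}.

{Hover, Land, Return}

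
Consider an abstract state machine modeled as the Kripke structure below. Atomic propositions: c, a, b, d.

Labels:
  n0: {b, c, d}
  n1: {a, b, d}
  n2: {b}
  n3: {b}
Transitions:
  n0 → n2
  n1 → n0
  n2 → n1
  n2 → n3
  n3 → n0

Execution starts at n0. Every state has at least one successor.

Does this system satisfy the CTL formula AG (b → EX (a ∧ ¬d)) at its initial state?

Does not hold

States satisfying b → EX (a ∧ ¬d): ∅.
States satisfying AG (b → EX (a ∧ ¬d)): ∅.
n0 is reachable from n0 and violates b → EX (a ∧ ¬d), so AG fails at n0.
n0 ∉ Sat(AG (b → EX (a ∧ ¬d))).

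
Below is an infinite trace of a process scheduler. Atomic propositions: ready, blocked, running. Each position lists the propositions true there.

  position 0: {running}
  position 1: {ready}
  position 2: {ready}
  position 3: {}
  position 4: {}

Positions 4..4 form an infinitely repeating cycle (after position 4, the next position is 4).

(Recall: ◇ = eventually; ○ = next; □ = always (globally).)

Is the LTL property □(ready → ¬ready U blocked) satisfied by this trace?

ready → ¬ready U blocked must hold at every position from 0 onward. It fails at position 1, so □(ready → ¬ready U blocked) is false.
Positions where ready holds: 1, 2.
Check ¬ready U blocked at each: 1→fails, 2→fails.

Does not hold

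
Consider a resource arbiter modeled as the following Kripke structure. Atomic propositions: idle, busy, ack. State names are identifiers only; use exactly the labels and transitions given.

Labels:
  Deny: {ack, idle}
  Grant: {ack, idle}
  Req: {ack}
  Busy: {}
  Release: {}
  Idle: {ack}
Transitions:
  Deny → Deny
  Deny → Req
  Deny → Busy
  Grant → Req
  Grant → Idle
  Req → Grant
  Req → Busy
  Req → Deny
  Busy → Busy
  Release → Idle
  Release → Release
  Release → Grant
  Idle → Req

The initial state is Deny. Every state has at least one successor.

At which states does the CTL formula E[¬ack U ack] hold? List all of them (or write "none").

States satisfying ¬ack: {Busy, Release}.
States satisfying ack: {Deny, Grant, Req, Idle}.
States satisfying E[¬ack U ack]: {Deny, Grant, Req, Release, Idle}.

{Deny, Grant, Req, Release, Idle}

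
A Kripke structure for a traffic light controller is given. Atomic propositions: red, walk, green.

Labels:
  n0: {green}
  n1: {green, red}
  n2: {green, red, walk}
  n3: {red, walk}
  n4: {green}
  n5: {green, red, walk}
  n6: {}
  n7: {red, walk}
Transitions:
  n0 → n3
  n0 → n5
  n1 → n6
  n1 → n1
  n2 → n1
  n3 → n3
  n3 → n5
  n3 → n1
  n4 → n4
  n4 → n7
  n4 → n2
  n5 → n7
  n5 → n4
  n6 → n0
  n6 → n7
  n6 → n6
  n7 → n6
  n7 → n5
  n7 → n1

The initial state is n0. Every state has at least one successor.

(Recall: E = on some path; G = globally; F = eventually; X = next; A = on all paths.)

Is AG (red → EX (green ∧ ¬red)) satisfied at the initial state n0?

No

States satisfying red → EX (green ∧ ¬red): {n0, n4, n5, n6}.
States satisfying AG (red → EX (green ∧ ¬red)): ∅.
n1 is reachable from n0 and violates red → EX (green ∧ ¬red), so AG fails at n0.
n0 ∉ Sat(AG (red → EX (green ∧ ¬red))).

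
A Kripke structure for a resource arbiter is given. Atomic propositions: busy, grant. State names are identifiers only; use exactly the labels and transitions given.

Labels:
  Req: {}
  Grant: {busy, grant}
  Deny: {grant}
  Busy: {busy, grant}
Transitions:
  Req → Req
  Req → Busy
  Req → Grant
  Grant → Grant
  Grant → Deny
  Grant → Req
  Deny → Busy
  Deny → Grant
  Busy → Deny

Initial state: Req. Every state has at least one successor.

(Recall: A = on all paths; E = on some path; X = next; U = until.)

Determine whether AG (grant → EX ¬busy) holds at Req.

Does not hold

States satisfying grant → EX ¬busy: {Req, Grant, Busy}.
States satisfying AG (grant → EX ¬busy): ∅.
Deny is reachable from Req and violates grant → EX ¬busy, so AG fails at Req.
Req ∉ Sat(AG (grant → EX ¬busy)).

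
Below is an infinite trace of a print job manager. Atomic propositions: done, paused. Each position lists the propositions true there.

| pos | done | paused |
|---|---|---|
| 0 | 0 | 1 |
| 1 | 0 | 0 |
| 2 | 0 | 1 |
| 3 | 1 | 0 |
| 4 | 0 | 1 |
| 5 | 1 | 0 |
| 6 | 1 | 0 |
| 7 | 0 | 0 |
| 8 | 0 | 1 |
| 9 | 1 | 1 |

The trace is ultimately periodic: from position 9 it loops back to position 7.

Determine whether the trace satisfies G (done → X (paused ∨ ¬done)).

Does not hold

done → X (paused ∨ ¬done) must hold at every position from 0 onward. It fails at position 5, so G (done → X (paused ∨ ¬done)) is false.
Positions where done holds: 3, 5, 6, 9.
Check X (paused ∨ ¬done) at each: 3→ok, 5→fails, 6→ok, 9→ok.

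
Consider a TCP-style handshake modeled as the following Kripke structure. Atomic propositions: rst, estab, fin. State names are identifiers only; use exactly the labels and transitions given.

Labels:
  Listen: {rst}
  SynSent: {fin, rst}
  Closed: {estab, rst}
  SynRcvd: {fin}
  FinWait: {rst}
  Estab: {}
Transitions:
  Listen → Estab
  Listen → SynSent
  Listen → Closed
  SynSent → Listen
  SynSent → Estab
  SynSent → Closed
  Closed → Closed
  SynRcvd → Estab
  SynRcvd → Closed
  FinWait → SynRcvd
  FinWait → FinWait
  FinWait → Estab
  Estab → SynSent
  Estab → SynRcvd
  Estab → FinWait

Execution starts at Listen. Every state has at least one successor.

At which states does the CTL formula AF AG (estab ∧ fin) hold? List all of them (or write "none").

States satisfying AG (estab ∧ fin): ∅.
States satisfying AF AG (estab ∧ fin): ∅.

none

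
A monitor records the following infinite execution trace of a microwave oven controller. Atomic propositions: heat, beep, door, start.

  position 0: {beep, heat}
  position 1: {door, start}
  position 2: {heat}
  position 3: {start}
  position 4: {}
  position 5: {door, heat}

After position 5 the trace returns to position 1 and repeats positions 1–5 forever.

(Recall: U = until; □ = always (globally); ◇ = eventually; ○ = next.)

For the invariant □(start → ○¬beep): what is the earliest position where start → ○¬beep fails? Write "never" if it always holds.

never

start → ○¬beep holds at every position 0..5, and those are all the positions the trace ever visits, so the invariant □(start → ○¬beep) is never violated.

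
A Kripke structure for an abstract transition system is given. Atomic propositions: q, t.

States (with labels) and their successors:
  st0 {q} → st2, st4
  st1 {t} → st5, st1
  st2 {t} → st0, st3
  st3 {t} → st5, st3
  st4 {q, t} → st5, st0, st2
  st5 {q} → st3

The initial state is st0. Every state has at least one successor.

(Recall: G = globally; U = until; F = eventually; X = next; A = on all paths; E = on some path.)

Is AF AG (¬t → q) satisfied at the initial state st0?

Holds

States satisfying AG (¬t → q): {st0, st1, st2, st3, st4, st5}.
States satisfying AF AG (¬t → q): {st0, st1, st2, st3, st4, st5}.
st0 ∈ Sat(AF AG (¬t → q)).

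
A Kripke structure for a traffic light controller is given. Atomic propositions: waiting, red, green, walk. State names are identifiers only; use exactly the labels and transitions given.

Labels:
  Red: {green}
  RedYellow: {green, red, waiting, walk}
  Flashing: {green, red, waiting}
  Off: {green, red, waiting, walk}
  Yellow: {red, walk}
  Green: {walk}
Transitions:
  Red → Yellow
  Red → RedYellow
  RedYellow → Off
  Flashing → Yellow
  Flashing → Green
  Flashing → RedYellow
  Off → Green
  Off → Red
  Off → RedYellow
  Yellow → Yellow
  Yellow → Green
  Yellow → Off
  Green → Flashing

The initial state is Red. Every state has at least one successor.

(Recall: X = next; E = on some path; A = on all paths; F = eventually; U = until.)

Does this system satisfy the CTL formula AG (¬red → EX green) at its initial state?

Yes

States satisfying ¬red → EX green: {Red, RedYellow, Flashing, Off, Yellow, Green}.
States satisfying AG (¬red → EX green): {Red, RedYellow, Flashing, Off, Yellow, Green}.
Every state reachable from Red satisfies ¬red → EX green.
Red ∈ Sat(AG (¬red → EX green)).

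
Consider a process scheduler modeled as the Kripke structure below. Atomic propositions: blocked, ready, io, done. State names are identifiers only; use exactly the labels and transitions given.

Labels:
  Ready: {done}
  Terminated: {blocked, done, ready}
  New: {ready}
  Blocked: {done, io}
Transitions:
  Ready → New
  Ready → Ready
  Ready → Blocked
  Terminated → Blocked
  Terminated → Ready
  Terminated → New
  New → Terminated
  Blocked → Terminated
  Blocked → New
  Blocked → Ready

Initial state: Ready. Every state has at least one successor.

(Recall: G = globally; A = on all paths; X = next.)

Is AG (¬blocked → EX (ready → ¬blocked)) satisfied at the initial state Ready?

States satisfying ¬blocked → EX (ready → ¬blocked): {Ready, Terminated, Blocked}.
States satisfying AG (¬blocked → EX (ready → ¬blocked)): ∅.
New is reachable from Ready and violates ¬blocked → EX (ready → ¬blocked), so AG fails at Ready.
Ready ∉ Sat(AG (¬blocked → EX (ready → ¬blocked))).

No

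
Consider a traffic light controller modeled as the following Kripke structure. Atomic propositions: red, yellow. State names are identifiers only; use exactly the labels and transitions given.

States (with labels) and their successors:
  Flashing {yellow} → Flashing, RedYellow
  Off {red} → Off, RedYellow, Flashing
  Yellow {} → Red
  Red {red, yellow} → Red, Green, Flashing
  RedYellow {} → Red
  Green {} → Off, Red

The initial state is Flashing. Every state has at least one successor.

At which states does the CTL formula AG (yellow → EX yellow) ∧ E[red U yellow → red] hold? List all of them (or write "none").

States satisfying yellow → EX yellow: {Flashing, Off, Yellow, Red, RedYellow, Green}.
States satisfying AG (yellow → EX yellow): {Flashing, Off, Yellow, Red, RedYellow, Green}.
States satisfying red: {Off, Red}.
States satisfying yellow → red: {Off, Yellow, Red, RedYellow, Green}.
States satisfying E[red U yellow → red]: {Off, Yellow, Red, RedYellow, Green}.
States satisfying AG (yellow → EX yellow) ∧ E[red U yellow → red]: {Off, Yellow, Red, RedYellow, Green}.

{Off, Yellow, Red, RedYellow, Green}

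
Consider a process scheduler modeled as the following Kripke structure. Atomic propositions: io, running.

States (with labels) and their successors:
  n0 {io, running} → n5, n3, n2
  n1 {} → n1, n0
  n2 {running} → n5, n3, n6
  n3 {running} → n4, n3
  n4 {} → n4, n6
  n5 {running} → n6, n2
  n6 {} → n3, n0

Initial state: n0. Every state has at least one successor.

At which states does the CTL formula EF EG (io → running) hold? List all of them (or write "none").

States satisfying EG (io → running): {n0, n1, n2, n3, n4, n5, n6}.
States satisfying EF EG (io → running): {n0, n1, n2, n3, n4, n5, n6}.

{n0, n1, n2, n3, n4, n5, n6}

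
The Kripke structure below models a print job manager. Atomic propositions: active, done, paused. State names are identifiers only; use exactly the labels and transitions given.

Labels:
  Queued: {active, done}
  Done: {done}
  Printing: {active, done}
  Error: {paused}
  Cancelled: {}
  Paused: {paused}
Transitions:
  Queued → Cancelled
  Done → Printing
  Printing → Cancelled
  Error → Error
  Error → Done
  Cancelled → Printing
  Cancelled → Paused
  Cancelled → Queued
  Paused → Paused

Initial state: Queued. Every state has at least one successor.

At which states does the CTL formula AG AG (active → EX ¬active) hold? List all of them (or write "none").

{Queued, Done, Printing, Error, Cancelled, Paused}

States satisfying AG (active → EX ¬active): {Queued, Done, Printing, Error, Cancelled, Paused}.
States satisfying AG AG (active → EX ¬active): {Queued, Done, Printing, Error, Cancelled, Paused}.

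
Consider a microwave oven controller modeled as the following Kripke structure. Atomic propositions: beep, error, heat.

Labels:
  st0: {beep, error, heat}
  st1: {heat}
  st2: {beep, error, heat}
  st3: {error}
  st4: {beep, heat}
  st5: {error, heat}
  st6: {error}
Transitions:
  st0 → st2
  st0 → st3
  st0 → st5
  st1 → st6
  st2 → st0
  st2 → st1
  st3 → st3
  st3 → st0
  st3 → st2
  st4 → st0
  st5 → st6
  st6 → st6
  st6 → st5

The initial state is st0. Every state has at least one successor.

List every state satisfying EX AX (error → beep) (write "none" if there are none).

States satisfying AX (error → beep): {st2, st4}.
States satisfying EX AX (error → beep): {st0, st3}.

{st0, st3}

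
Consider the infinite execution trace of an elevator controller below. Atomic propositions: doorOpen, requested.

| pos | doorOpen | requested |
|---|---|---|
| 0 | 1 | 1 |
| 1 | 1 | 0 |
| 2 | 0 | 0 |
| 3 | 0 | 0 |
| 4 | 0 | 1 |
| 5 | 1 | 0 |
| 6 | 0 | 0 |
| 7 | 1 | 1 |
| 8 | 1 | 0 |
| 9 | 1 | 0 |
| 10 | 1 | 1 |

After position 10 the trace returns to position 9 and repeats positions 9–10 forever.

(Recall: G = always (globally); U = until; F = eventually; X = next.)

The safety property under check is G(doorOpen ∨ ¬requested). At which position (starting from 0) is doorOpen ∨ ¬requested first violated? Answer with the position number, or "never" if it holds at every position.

4

Check doorOpen ∨ ¬requested at each position in order: 0 ✓, 1 ✓, 2 ✓, 3 ✓.
At position 4 the labels are {requested}, so doorOpen ∨ ¬requested is false there. This is the first violation.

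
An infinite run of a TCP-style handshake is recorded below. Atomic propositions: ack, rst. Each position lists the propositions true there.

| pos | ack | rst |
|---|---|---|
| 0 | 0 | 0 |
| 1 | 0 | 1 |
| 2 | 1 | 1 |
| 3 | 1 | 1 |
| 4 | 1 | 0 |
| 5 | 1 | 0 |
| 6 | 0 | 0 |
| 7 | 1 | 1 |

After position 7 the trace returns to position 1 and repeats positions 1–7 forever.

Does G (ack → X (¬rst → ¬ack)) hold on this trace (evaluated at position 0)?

Violated

ack → X (¬rst → ¬ack) must hold at every position from 0 onward. It fails at position 3, so G (ack → X (¬rst → ¬ack)) is false.
Positions where ack holds: 2, 3, 4, 5, 7.
Check X (¬rst → ¬ack) at each: 2→ok, 3→fails, 4→fails, 5→ok, 7→ok.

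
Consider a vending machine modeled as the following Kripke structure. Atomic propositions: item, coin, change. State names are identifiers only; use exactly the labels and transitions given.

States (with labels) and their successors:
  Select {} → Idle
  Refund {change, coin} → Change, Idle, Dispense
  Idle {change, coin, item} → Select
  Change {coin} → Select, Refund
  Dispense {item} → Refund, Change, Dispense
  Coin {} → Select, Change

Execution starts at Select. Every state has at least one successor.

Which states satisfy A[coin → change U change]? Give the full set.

States satisfying coin → change: {Select, Refund, Idle, Dispense, Coin}.
States satisfying change: {Refund, Idle}.
States satisfying A[coin → change U change]: {Select, Refund, Idle}.

{Select, Refund, Idle}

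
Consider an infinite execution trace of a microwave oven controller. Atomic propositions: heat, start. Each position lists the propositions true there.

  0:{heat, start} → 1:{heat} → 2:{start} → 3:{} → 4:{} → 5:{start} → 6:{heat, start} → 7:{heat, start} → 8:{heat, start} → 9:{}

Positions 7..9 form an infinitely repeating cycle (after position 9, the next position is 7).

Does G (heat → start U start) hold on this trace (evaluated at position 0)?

Violated

heat → start U start must hold at every position from 0 onward. It fails at position 1, so G (heat → start U start) is false.
Positions where heat holds: 0, 1, 6, 7, 8.
Check start U start at each: 0→ok, 1→fails, 6→ok, 7→ok, 8→ok.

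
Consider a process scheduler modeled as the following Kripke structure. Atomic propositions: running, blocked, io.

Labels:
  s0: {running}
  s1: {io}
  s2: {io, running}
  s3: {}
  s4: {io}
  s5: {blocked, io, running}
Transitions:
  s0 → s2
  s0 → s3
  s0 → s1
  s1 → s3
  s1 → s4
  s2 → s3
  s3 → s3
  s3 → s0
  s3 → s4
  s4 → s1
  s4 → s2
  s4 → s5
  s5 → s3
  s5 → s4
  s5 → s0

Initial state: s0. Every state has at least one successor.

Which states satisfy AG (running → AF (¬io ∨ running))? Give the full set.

States satisfying running → AF (¬io ∨ running): {s0, s1, s2, s3, s4, s5}.
States satisfying AG (running → AF (¬io ∨ running)): {s0, s1, s2, s3, s4, s5}.

{s0, s1, s2, s3, s4, s5}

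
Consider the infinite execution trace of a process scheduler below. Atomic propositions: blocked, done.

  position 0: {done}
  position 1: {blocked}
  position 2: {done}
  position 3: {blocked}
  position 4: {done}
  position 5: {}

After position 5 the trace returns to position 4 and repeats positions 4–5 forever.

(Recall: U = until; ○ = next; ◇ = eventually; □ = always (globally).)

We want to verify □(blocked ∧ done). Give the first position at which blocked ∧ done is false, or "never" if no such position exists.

At position 0 the labels are {done}, so blocked ∧ done is false there. This is the first violation.

0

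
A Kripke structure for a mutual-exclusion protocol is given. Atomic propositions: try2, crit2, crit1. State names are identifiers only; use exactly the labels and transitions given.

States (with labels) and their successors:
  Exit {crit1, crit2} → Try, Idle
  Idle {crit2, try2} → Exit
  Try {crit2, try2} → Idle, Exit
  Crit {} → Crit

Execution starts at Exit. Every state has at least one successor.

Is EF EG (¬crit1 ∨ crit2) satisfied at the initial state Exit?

Holds

States satisfying EG (¬crit1 ∨ crit2): {Exit, Idle, Try, Crit}.
States satisfying EF EG (¬crit1 ∨ crit2): {Exit, Idle, Try, Crit}.
Some path from Exit reaches a state where EG (¬crit1 ∨ crit2) holds.
Exit ∈ Sat(EF EG (¬crit1 ∨ crit2)).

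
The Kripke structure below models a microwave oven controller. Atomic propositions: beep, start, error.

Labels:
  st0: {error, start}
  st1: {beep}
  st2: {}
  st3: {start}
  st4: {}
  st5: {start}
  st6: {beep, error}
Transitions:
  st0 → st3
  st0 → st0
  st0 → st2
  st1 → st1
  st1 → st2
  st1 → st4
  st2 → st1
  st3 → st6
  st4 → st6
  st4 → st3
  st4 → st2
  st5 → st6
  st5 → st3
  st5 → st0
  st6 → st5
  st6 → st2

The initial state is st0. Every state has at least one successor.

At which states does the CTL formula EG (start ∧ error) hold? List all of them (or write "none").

States satisfying start ∧ error: {st0}.
States satisfying EG (start ∧ error): {st0}.

{st0}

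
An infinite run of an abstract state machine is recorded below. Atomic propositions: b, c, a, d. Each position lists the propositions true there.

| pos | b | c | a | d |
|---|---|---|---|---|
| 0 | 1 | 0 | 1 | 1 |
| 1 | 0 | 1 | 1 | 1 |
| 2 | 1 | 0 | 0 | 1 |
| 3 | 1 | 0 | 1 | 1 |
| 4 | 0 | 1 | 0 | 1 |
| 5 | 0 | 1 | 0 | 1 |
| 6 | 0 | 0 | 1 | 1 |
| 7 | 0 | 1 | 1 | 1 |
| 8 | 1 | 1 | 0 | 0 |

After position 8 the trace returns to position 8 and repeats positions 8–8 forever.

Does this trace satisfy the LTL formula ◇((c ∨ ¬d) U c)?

Yes

(c ∨ ¬d) U c holds at position 1, which is reachable from 0, so ◇((c ∨ ¬d) U c) holds.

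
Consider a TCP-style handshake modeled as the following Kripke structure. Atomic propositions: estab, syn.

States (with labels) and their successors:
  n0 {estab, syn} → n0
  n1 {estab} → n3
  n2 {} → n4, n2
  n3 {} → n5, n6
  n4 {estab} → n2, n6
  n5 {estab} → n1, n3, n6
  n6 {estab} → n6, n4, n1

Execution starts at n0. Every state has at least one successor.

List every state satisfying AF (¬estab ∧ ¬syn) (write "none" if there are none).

{n1, n2, n3}

States satisfying ¬estab ∧ ¬syn: {n2, n3}.
States satisfying AF (¬estab ∧ ¬syn): {n1, n2, n3}.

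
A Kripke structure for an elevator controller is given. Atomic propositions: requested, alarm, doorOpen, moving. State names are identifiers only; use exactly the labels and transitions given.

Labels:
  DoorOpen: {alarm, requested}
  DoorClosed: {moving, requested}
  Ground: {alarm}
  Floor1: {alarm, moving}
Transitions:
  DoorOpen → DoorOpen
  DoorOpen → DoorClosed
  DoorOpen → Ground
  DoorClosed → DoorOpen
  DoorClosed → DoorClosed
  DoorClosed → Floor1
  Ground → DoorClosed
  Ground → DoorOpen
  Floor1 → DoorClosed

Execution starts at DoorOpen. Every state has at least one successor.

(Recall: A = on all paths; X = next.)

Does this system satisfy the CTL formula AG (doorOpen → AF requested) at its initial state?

Yes

States satisfying doorOpen → AF requested: {DoorOpen, DoorClosed, Ground, Floor1}.
States satisfying AG (doorOpen → AF requested): {DoorOpen, DoorClosed, Ground, Floor1}.
Every state reachable from DoorOpen satisfies doorOpen → AF requested.
DoorOpen ∈ Sat(AG (doorOpen → AF requested)).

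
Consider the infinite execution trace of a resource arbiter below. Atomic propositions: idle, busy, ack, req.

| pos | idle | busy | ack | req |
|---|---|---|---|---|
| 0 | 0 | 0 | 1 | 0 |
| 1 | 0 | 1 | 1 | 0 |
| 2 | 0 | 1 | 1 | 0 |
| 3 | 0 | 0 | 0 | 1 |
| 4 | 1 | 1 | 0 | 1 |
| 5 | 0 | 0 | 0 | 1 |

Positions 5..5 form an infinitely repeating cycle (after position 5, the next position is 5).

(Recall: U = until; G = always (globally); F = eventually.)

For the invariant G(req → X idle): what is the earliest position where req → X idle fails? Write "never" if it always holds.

4

Check req → X idle at each position in order: 0 ✓, 1 ✓, 2 ✓, 3 ✓.
At position 4 the labels are {busy, idle, req} and the next position 5 has {req}, so req → X idle is false there. This is the first violation.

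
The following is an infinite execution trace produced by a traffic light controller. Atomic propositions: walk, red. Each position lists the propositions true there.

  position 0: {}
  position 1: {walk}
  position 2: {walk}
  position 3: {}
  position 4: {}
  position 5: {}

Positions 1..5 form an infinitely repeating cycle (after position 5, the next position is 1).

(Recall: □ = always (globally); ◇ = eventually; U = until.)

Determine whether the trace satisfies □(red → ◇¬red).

red → ◇¬red holds at every position 0..5, and those are all positions ever visited, so □(red → ◇¬red) holds.

Yes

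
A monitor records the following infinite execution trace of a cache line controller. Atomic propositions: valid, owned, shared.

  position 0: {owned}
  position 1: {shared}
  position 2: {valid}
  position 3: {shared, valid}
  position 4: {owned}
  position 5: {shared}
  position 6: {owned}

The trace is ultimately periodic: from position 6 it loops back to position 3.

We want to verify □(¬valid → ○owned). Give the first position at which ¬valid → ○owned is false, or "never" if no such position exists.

0

At position 0 the labels are {owned} and the next position 1 has {shared}, so ¬valid → ○owned is false there. This is the first violation.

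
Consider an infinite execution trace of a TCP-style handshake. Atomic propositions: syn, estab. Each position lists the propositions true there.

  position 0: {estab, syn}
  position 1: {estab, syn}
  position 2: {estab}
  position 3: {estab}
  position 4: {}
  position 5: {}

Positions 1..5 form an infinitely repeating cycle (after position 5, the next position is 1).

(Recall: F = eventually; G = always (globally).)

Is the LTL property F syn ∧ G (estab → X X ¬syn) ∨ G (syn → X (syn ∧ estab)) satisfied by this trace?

Satisfied

syn → X (syn ∧ estab) must hold at every position from 0 onward. It fails at position 1, so G (syn → X (syn ∧ estab)) is false.
Positions where syn holds: 0, 1.
Check X (syn ∧ estab) at each: 0→ok, 1→fails.
At position 0: F syn ∧ G (estab → X X ¬syn) is true; G (syn → X (syn ∧ estab)) is false; so F syn ∧ G (estab → X X ¬syn) ∨ G (syn → X (syn ∧ estab)) is true.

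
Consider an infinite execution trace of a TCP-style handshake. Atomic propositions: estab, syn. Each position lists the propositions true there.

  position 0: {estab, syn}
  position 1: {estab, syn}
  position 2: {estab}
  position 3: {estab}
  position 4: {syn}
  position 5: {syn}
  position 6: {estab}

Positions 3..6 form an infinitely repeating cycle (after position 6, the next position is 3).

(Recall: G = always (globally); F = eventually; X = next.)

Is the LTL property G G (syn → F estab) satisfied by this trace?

Yes

G (syn → F estab) holds at every position 0..6, and those are all positions ever visited, so G G (syn → F estab) holds.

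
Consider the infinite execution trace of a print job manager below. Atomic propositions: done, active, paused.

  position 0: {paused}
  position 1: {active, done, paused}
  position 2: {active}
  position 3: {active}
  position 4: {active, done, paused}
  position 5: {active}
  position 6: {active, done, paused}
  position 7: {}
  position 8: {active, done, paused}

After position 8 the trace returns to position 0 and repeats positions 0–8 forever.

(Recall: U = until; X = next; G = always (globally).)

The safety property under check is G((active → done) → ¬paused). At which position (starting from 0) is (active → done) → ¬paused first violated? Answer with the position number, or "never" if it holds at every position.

0

At position 0 the labels are {paused}, so (active → done) → ¬paused is false there. This is the first violation.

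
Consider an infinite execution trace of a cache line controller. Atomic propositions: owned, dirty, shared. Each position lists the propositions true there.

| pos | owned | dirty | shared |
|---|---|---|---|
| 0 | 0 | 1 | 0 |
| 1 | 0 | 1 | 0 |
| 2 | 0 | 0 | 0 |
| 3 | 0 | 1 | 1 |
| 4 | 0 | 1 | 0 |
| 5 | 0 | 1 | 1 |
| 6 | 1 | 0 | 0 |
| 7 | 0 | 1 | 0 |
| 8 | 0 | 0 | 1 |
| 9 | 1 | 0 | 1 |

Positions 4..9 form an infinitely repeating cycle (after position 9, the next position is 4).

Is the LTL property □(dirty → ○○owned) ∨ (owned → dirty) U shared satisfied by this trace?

Yes

dirty → ○○owned must hold at every position from 0 onward. It fails at position 0, so □(dirty → ○○owned) is false.
Positions where dirty holds: 0, 1, 3, 4, 5, 7.
Check ○○owned at each: 0→fails, 1→fails, 3→fails, 4→ok, 5→fails, 7→ok.
Walking from position 0: shared first holds at position 3, and owned → dirty holds at every earlier position along the way, so (owned → dirty) U shared holds.
At position 0: □(dirty → ○○owned) is false; (owned → dirty) U shared is true; so □(dirty → ○○owned) ∨ (owned → dirty) U shared is true.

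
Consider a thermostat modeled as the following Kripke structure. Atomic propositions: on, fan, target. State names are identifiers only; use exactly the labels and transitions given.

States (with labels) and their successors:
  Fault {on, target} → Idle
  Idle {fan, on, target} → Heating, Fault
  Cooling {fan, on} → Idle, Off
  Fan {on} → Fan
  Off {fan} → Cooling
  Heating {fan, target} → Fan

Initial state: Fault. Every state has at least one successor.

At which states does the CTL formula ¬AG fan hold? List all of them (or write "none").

{Fault, Idle, Cooling, Fan, Off, Heating}

States satisfying fan: {Idle, Cooling, Off, Heating}.
States satisfying AG fan: ∅.
States satisfying ¬AG fan: {Fault, Idle, Cooling, Fan, Off, Heating}.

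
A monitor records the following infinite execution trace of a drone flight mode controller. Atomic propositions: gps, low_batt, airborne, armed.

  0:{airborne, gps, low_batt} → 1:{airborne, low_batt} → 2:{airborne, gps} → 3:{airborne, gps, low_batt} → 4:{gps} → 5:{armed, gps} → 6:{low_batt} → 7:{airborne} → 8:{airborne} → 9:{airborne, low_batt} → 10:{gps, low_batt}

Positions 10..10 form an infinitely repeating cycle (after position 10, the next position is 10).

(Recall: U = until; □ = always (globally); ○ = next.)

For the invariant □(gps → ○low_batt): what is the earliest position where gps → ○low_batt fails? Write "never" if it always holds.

Check gps → ○low_batt at each position in order: 0 ✓, 1 ✓, 2 ✓.
At position 3 the labels are {airborne, gps, low_batt} and the next position 4 has {gps}, so gps → ○low_batt is false there. This is the first violation.

3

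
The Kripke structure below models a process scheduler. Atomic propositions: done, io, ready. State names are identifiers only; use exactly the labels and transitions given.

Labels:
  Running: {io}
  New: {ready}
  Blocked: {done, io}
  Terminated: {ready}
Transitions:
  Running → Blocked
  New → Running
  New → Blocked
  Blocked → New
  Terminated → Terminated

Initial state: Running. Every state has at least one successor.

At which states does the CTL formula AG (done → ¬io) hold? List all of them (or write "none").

States satisfying done → ¬io: {Running, New, Terminated}.
States satisfying AG (done → ¬io): {Terminated}.

{Terminated}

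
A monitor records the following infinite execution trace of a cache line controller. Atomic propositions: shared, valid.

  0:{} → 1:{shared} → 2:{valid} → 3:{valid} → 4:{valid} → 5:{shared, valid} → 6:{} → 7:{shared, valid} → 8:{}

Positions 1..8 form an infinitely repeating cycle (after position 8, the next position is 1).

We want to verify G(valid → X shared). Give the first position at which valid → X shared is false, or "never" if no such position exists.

Check valid → X shared at each position in order: 0 ✓, 1 ✓.
At position 2 the labels are {valid} and the next position 3 has {valid}, so valid → X shared is false there. This is the first violation.

2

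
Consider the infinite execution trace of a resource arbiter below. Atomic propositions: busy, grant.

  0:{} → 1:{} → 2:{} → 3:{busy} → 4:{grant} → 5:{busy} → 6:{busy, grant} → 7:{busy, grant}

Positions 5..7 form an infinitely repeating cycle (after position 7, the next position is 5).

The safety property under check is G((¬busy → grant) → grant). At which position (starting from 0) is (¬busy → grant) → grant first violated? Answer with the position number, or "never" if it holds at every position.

3

Check (¬busy → grant) → grant at each position in order: 0 ✓, 1 ✓, 2 ✓.
At position 3 the labels are {busy}, so (¬busy → grant) → grant is false there. This is the first violation.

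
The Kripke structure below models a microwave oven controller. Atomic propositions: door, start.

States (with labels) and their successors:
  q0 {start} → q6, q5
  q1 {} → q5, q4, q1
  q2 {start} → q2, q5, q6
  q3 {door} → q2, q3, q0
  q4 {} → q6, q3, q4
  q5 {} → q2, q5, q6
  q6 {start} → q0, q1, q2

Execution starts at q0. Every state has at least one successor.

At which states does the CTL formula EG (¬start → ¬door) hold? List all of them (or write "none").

States satisfying ¬start → ¬door: {q0, q1, q2, q4, q5, q6}.
States satisfying EG (¬start → ¬door): {q0, q1, q2, q4, q5, q6}.

{q0, q1, q2, q4, q5, q6}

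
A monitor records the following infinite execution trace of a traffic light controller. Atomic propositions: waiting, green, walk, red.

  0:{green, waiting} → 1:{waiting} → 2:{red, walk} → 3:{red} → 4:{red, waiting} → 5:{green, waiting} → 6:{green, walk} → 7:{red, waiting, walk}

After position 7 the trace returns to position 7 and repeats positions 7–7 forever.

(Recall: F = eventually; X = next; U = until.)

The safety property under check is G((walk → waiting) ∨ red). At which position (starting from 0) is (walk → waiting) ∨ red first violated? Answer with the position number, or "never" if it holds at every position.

Check (walk → waiting) ∨ red at each position in order: 0 ✓, 1 ✓, 2 ✓, 3 ✓, 4 ✓, 5 ✓.
At position 6 the labels are {green, walk}, so (walk → waiting) ∨ red is false there. This is the first violation.

6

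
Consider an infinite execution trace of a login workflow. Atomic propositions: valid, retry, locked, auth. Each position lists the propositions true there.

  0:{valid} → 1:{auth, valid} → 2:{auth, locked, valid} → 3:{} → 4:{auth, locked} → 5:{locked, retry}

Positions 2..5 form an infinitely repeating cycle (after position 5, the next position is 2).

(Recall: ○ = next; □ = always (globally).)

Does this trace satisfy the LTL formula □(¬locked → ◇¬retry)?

¬locked → ◇¬retry holds at every position 0..5, and those are all positions ever visited, so □(¬locked → ◇¬retry) holds.
Positions where ¬locked holds: 0, 1, 3.
Check ◇¬retry at each: 0→ok, 1→ok, 3→ok.

Yes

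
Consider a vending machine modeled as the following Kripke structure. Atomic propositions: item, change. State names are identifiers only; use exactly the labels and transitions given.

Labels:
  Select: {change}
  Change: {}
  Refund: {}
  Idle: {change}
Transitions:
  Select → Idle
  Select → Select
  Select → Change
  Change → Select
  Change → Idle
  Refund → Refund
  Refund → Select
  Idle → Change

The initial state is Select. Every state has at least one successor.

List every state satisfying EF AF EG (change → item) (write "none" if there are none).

{Refund}

States satisfying AF EG (change → item): {Refund}.
States satisfying EF AF EG (change → item): {Refund}.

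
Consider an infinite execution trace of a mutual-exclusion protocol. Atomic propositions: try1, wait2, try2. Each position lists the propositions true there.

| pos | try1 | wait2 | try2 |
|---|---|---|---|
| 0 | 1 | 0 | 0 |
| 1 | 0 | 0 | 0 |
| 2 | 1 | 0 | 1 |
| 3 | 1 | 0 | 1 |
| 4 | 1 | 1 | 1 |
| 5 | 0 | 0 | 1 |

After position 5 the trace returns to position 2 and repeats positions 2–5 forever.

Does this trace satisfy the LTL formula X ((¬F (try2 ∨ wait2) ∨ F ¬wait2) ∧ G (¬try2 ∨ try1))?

Does not hold

The position after 0 is 1; (¬F (try2 ∨ wait2) ∨ F ¬wait2) ∧ G (¬try2 ∨ try1) is false there.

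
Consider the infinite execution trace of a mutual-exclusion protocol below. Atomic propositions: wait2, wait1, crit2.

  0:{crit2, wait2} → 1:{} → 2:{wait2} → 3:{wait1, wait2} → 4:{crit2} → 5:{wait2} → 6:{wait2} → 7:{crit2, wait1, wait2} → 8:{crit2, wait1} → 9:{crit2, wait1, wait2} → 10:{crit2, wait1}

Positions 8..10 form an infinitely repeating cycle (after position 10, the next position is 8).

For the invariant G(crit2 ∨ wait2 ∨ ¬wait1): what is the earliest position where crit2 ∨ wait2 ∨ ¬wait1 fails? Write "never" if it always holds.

crit2 ∨ wait2 ∨ ¬wait1 holds at every position 0..10, and those are all the positions the trace ever visits, so the invariant G(crit2 ∨ wait2 ∨ ¬wait1) is never violated.

never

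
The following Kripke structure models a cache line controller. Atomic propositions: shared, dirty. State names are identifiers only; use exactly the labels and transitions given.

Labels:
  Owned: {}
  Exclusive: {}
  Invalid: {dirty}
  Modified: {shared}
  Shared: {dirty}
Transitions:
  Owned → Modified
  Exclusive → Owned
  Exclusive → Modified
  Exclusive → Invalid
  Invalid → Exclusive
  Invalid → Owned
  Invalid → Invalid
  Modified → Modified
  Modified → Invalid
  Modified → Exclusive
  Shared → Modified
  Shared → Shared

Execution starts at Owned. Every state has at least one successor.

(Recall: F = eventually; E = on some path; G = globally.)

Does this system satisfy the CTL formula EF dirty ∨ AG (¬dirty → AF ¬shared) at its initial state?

States satisfying dirty: {Invalid, Shared}.
States satisfying EF dirty: {Owned, Exclusive, Invalid, Modified, Shared}.
States satisfying ¬dirty → AF ¬shared: {Owned, Exclusive, Invalid, Shared}.
States satisfying AG (¬dirty → AF ¬shared): ∅.
States satisfying EF dirty ∨ AG (¬dirty → AF ¬shared): {Owned, Exclusive, Invalid, Modified, Shared}.
Owned ∈ Sat(EF dirty ∨ AG (¬dirty → AF ¬shared)).

Satisfied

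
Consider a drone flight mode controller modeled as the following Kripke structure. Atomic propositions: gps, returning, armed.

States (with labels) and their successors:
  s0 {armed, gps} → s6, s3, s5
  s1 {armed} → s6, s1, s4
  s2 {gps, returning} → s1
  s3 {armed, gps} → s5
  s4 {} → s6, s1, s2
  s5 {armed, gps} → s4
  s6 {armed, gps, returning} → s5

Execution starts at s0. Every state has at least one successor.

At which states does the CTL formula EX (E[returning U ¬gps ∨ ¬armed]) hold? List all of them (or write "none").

States satisfying E[returning U ¬gps ∨ ¬armed]: {s1, s2, s4}.
States satisfying EX (E[returning U ¬gps ∨ ¬armed]): {s1, s2, s4, s5}.

{s1, s2, s4, s5}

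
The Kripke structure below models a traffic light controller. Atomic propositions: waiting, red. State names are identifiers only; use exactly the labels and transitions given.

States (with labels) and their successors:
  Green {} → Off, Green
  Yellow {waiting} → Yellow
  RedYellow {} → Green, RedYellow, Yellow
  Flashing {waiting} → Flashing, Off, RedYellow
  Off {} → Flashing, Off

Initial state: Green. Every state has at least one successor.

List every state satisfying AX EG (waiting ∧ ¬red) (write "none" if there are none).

{Yellow}

States satisfying EG (waiting ∧ ¬red): {Yellow, Flashing}.
States satisfying AX EG (waiting ∧ ¬red): {Yellow}.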